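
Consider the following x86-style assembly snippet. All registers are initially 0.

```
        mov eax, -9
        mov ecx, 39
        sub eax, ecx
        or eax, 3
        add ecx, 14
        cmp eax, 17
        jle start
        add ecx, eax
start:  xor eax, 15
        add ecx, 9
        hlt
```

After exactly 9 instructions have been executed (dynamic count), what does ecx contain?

62

after mov eax, -9: eax=-9
after mov ecx, 39: ecx=39
after sub eax, ecx: eax=(-9)-39=-48
after or eax, 3: eax=(-48)|3=-45
after add ecx, 14: ecx=39+14=53
cmp eax, 17  (cmp -45,17)
jle start: taken
after xor eax, 15: eax=(-45)^15=-36
after add ecx, 9: ecx=53+9=62
After step 9: ecx = 62.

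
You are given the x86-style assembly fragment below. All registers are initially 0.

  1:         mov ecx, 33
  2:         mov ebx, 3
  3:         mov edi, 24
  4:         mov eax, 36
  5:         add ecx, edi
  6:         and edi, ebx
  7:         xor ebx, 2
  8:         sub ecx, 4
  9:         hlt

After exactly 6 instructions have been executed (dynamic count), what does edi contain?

mov ecx, 33 → ecx=33
mov ebx, 3 → ebx=3
mov edi, 24 → edi=24
mov eax, 36 → eax=36
add ecx, edi → ecx=33+24=57
and edi, ebx → edi=24&3=0
After step 6: edi = 0.

0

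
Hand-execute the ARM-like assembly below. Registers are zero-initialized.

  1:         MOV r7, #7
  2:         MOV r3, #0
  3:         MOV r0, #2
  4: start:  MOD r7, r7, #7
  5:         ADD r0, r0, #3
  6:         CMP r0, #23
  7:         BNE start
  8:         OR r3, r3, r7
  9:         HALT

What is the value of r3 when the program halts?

0

after MOV r7, #7: r7=7
after MOV r3, #0: r3=0
after MOV r0, #2: r0=2
after MOD r7, r7, #7: r7=7%7=0
after ADD r0, r0, #3: r0=2+3=5
CMP r0, #23  (cmp 5,23)
BNE start: taken
after MOD r7, r7, #7: r7=0%7=0
after ADD r0, r0, #3: r0=5+3=8
CMP r0, #23  (cmp 8,23)
BNE start: taken
after MOD r7, r7, #7: r7=0%7=0
after ADD r0, r0, #3: r0=8+3=11
CMP r0, #23  (cmp 11,23)
BNE start: taken
after MOD r7, r7, #7: r7=0%7=0
after ADD r0, r0, #3: r0=11+3=14
CMP r0, #23  (cmp 14,23)
BNE start: taken
after MOD r7, r7, #7: r7=0%7=0
after ADD r0, r0, #3: r0=14+3=17
CMP r0, #23  (cmp 17,23)
BNE start: taken
after MOD r7, r7, #7: r7=0%7=0
after ADD r0, r0, #3: r0=17+3=20
CMP r0, #23  (cmp 20,23)
BNE start: taken
after MOD r7, r7, #7: r7=0%7=0
after ADD r0, r0, #3: r0=20+3=23
CMP r0, #23  (cmp 23,23)
BNE start: not taken
after OR r3, r3, r7: r3=0|0=0
halt.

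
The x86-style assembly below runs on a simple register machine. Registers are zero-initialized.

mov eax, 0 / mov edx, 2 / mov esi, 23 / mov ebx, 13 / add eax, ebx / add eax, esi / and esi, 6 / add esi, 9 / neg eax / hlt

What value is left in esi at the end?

15

mov eax, 0 → eax=0
mov edx, 2 → edx=2
mov esi, 23 → esi=23
mov ebx, 13 → ebx=13
add eax, ebx → eax=0+13=13
add eax, esi → eax=13+23=36
and esi, 6 → esi=23&6=6
add esi, 9 → esi=6+9=15
neg eax → eax=-(36)=-36
halt.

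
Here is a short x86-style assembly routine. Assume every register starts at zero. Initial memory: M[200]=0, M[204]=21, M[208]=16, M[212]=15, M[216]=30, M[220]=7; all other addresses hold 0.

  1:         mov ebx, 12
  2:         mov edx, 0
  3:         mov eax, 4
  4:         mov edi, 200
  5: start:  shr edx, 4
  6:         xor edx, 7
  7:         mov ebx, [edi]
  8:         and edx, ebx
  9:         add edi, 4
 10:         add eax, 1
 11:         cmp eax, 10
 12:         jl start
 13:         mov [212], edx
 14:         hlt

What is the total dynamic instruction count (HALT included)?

54

after mov ebx, 12: ebx=12
after mov edx, 0: edx=0
after mov eax, 4: eax=4
after mov edi, 200: edi=200
after shr edx, 4: edx=0>>4=0
after xor edx, 7: edx=0^7=7
after mov ebx, [edi]: ebx=M[200]=0
after and edx, ebx: edx=7&0=0
after add edi, 4: edi=200+4=204
after add eax, 1: eax=4+1=5
cmp eax, 10  (cmp 5,10)
jl start: taken
after shr edx, 4: edx=0>>4=0
after xor edx, 7: edx=0^7=7
after mov ebx, [edi]: ebx=M[204]=21
after and edx, ebx: edx=7&21=5
after add edi, 4: edi=204+4=208
after add eax, 1: eax=5+1=6
cmp eax, 10  (cmp 6,10)
jl start: taken
after shr edx, 4: edx=5>>4=0
after xor edx, 7: edx=0^7=7
after mov ebx, [edi]: ebx=M[208]=16
after and edx, ebx: edx=7&16=0
after add edi, 4: edi=208+4=212
after add eax, 1: eax=6+1=7
cmp eax, 10  (cmp 7,10)
jl start: taken
after shr edx, 4: edx=0>>4=0
after xor edx, 7: edx=0^7=7
after mov ebx, [edi]: ebx=M[212]=15
after and edx, ebx: edx=7&15=7
after add edi, 4: edi=212+4=216
after add eax, 1: eax=7+1=8
cmp eax, 10  (cmp 8,10)
jl start: taken
after shr edx, 4: edx=7>>4=0
after xor edx, 7: edx=0^7=7
after mov ebx, [edi]: ebx=M[216]=30
after and edx, ebx: edx=7&30=6
after add edi, 4: edi=216+4=220
after add eax, 1: eax=8+1=9
cmp eax, 10  (cmp 9,10)
jl start: taken
after shr edx, 4: edx=6>>4=0
after xor edx, 7: edx=0^7=7
after mov ebx, [edi]: ebx=M[220]=7
after and edx, ebx: edx=7&7=7
after add edi, 4: edi=220+4=224
after add eax, 1: eax=9+1=10
cmp eax, 10  (cmp 10,10)
jl start: not taken
mov [212], edx → M[212]=7
halt.
Total executed instructions: 54.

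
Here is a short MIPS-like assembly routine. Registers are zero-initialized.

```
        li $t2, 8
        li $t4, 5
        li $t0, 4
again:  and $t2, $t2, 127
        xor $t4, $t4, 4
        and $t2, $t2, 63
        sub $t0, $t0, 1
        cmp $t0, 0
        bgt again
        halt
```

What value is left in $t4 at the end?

5

$t2=8
$t4=5
$t0=4
$t2=8&127=8
$t4=5^4=1
$t2=8&63=8
$t0=4-1=3
cmp $t0, 0  (cmp 3,0)
bgt again: taken
$t2=8&127=8
$t4=1^4=5
$t2=8&63=8
$t0=3-1=2
cmp $t0, 0  (cmp 2,0)
bgt again: taken
$t2=8&127=8
$t4=5^4=1
$t2=8&63=8
$t0=2-1=1
cmp $t0, 0  (cmp 1,0)
bgt again: taken
$t2=8&127=8
$t4=1^4=5
$t2=8&63=8
$t0=1-1=0
cmp $t0, 0  (cmp 0,0)
bgt again: not taken
halt.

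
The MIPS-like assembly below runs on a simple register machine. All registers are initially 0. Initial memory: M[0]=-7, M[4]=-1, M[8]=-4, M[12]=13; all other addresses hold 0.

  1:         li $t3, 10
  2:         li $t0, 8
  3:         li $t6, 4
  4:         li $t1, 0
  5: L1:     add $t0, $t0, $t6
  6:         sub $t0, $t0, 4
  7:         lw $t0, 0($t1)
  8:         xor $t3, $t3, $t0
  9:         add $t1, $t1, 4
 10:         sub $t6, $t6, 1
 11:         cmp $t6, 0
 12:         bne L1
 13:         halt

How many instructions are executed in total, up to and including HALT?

after li $t3, 10: $t3=10
after li $t0, 8: $t0=8
after li $t6, 4: $t6=4
after li $t1, 0: $t1=0
after add $t0, $t0, $t6: $t0=8+4=12
after sub $t0, $t0, 4: $t0=12-4=8
after lw $t0, 0($t1): $t0=M[0]=-7
after xor $t3, $t3, $t0: $t3=10^(-7)=-13
after add $t1, $t1, 4: $t1=0+4=4
after sub $t6, $t6, 1: $t6=4-1=3
cmp $t6, 0  (cmp 3,0)
bne L1: taken
after add $t0, $t0, $t6: $t0=(-7)+3=-4
after sub $t0, $t0, 4: $t0=(-4)-4=-8
after lw $t0, 0($t1): $t0=M[4]=-1
after xor $t3, $t3, $t0: $t3=(-13)^(-1)=12
after add $t1, $t1, 4: $t1=4+4=8
after sub $t6, $t6, 1: $t6=3-1=2
cmp $t6, 0  (cmp 2,0)
bne L1: taken
after add $t0, $t0, $t6: $t0=(-1)+2=1
after sub $t0, $t0, 4: $t0=1-4=-3
after lw $t0, 0($t1): $t0=M[8]=-4
after xor $t3, $t3, $t0: $t3=12^(-4)=-16
after add $t1, $t1, 4: $t1=8+4=12
after sub $t6, $t6, 1: $t6=2-1=1
cmp $t6, 0  (cmp 1,0)
bne L1: taken
after add $t0, $t0, $t6: $t0=(-4)+1=-3
after sub $t0, $t0, 4: $t0=(-3)-4=-7
after lw $t0, 0($t1): $t0=M[12]=13
after xor $t3, $t3, $t0: $t3=(-16)^13=-3
after add $t1, $t1, 4: $t1=12+4=16
after sub $t6, $t6, 1: $t6=1-1=0
cmp $t6, 0  (cmp 0,0)
bne L1: not taken
halt.
Total executed instructions: 37.

37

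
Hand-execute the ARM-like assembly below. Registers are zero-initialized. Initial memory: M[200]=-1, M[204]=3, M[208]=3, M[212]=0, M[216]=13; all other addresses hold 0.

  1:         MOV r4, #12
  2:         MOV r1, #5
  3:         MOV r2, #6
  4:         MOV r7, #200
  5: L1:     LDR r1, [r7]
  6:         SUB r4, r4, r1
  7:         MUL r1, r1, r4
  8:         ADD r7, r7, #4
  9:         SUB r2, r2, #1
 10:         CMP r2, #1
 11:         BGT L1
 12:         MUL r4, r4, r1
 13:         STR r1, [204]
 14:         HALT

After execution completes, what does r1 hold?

-78

after MOV r4, #12: r4=12
after MOV r1, #5: r1=5
after MOV r2, #6: r2=6
after MOV r7, #200: r7=200
after LDR r1, [r7]: r1=M[200]=-1
after SUB r4, r4, r1: r4=12-(-1)=13
after MUL r1, r1, r4: r1=(-1)*13=-13
after ADD r7, r7, #4: r7=200+4=204
after SUB r2, r2, #1: r2=6-1=5
CMP r2, #1  (cmp 5,1)
BGT L1: taken
after LDR r1, [r7]: r1=M[204]=3
after SUB r4, r4, r1: r4=13-3=10
after MUL r1, r1, r4: r1=3*10=30
after ADD r7, r7, #4: r7=204+4=208
after SUB r2, r2, #1: r2=5-1=4
CMP r2, #1  (cmp 4,1)
BGT L1: taken
after LDR r1, [r7]: r1=M[208]=3
after SUB r4, r4, r1: r4=10-3=7
after MUL r1, r1, r4: r1=3*7=21
after ADD r7, r7, #4: r7=208+4=212
after SUB r2, r2, #1: r2=4-1=3
CMP r2, #1  (cmp 3,1)
BGT L1: taken
after LDR r1, [r7]: r1=M[212]=0
after SUB r4, r4, r1: r4=7-0=7
after MUL r1, r1, r4: r1=0*7=0
after ADD r7, r7, #4: r7=212+4=216
after SUB r2, r2, #1: r2=3-1=2
CMP r2, #1  (cmp 2,1)
BGT L1: taken
after LDR r1, [r7]: r1=M[216]=13
after SUB r4, r4, r1: r4=7-13=-6
after MUL r1, r1, r4: r1=13*(-6)=-78
after ADD r7, r7, #4: r7=216+4=220
after SUB r2, r2, #1: r2=2-1=1
CMP r2, #1  (cmp 1,1)
BGT L1: not taken
after MUL r4, r4, r1: r4=(-6)*(-78)=468
STR r1, [204] → M[204]=-78
halt.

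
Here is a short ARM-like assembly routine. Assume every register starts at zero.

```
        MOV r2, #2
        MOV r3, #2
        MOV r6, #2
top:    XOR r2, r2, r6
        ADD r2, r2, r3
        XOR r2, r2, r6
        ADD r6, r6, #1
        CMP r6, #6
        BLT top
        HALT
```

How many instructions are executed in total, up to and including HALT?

28

after MOV r2, #2: r2=2
after MOV r3, #2: r3=2
after MOV r6, #2: r6=2
after XOR r2, r2, r6: r2=2^2=0
after ADD r2, r2, r3: r2=0+2=2
after XOR r2, r2, r6: r2=2^2=0
after ADD r6, r6, #1: r6=2+1=3
CMP r6, #6  (cmp 3,6)
BLT top: taken
after XOR r2, r2, r6: r2=0^3=3
after ADD r2, r2, r3: r2=3+2=5
after XOR r2, r2, r6: r2=5^3=6
after ADD r6, r6, #1: r6=3+1=4
CMP r6, #6  (cmp 4,6)
BLT top: taken
after XOR r2, r2, r6: r2=6^4=2
after ADD r2, r2, r3: r2=2+2=4
after XOR r2, r2, r6: r2=4^4=0
after ADD r6, r6, #1: r6=4+1=5
CMP r6, #6  (cmp 5,6)
BLT top: taken
after XOR r2, r2, r6: r2=0^5=5
after ADD r2, r2, r3: r2=5+2=7
after XOR r2, r2, r6: r2=7^5=2
after ADD r6, r6, #1: r6=5+1=6
CMP r6, #6  (cmp 6,6)
BLT top: not taken
halt.
Total executed instructions: 28.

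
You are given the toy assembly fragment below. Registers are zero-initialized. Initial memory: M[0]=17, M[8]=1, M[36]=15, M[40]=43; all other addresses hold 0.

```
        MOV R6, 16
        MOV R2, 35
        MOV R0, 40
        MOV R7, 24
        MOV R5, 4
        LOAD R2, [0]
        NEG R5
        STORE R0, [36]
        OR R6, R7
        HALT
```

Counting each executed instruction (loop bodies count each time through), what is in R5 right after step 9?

-4

R6=16
R2=35
R0=40
R7=24
R5=4
R2=M[0]=17
R5=-(4)=-4
STORE R0, [36] → M[36]=40
R6=16|24=24
After step 9: R5 = -4.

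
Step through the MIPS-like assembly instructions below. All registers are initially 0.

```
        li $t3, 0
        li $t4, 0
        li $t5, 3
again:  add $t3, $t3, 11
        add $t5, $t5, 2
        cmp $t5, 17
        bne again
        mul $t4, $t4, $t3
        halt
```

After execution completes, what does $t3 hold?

77

$t3=0
$t4=0
$t5=3
$t3=0+11=11
$t5=3+2=5
cmp $t5, 17  (cmp 5,17)
bne again: taken
$t3=11+11=22
$t5=5+2=7
cmp $t5, 17  (cmp 7,17)
bne again: taken
$t3=22+11=33
$t5=7+2=9
cmp $t5, 17  (cmp 9,17)
bne again: taken
$t3=33+11=44
$t5=9+2=11
cmp $t5, 17  (cmp 11,17)
bne again: taken
$t3=44+11=55
$t5=11+2=13
cmp $t5, 17  (cmp 13,17)
bne again: taken
$t3=55+11=66
$t5=13+2=15
cmp $t5, 17  (cmp 15,17)
bne again: taken
$t3=66+11=77
$t5=15+2=17
cmp $t5, 17  (cmp 17,17)
bne again: not taken
$t4=0*77=0
halt.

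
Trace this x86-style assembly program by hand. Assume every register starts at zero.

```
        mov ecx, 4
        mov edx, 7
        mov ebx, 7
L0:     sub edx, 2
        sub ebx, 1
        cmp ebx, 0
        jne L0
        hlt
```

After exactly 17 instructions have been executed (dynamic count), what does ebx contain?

mov ecx, 4 → ecx=4
mov edx, 7 → edx=7
mov ebx, 7 → ebx=7
sub edx, 2 → edx=7-2=5
sub ebx, 1 → ebx=7-1=6
cmp ebx, 0  (cmp 6,0)
jne L0: taken
sub edx, 2 → edx=5-2=3
sub ebx, 1 → ebx=6-1=5
cmp ebx, 0  (cmp 5,0)
jne L0: taken
sub edx, 2 → edx=3-2=1
sub ebx, 1 → ebx=5-1=4
cmp ebx, 0  (cmp 4,0)
jne L0: taken
sub edx, 2 → edx=1-2=-1
sub ebx, 1 → ebx=4-1=3
After step 17: ebx = 3.

3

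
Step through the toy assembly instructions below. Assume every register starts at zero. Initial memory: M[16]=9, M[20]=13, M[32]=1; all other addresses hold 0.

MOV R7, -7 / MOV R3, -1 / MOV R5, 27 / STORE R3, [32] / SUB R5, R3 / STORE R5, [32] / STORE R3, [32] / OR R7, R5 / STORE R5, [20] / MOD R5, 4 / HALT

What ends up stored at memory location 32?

after MOV R7, -7: R7=-7
after MOV R3, -1: R3=-1
after MOV R5, 27: R5=27
STORE R3, [32] → M[32]=-1
after SUB R5, R3: R5=27-(-1)=28
STORE R5, [32] → M[32]=28
STORE R3, [32] → M[32]=-1
after OR R7, R5: R7=(-7)|28=-3
STORE R5, [20] → M[20]=28
after MOD R5, 4: R5=28%4=0
halt.

-1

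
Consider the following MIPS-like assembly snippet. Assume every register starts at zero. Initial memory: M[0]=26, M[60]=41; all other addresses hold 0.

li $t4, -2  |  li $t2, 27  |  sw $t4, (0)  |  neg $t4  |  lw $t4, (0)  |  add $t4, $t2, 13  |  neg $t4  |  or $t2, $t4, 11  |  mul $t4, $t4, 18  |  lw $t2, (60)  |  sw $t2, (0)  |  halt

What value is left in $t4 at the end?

-720

after li $t4, -2: $t4=-2
after li $t2, 27: $t2=27
sw $t4, (0) → M[0]=-2
after neg $t4: $t4=-(-2)=2
after lw $t4, (0): $t4=M[0]=-2
after add $t4, $t2, 13: $t4=27+13=40
after neg $t4: $t4=-(40)=-40
after or $t2, $t4, 11: $t2=(-40)|11=-37
after mul $t4, $t4, 18: $t4=(-40)*18=-720
after lw $t2, (60): $t2=M[60]=41
sw $t2, (0) → M[0]=41
halt.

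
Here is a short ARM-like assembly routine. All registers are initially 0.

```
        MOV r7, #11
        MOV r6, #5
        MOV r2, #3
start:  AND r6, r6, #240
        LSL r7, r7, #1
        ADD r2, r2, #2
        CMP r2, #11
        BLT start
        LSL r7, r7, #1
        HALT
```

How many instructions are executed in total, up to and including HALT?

MOV r7, #11 → r7=11
MOV r6, #5 → r6=5
MOV r2, #3 → r2=3
AND r6, r6, #240 → r6=5&240=0
LSL r7, r7, #1 → r7=11<<1=22
ADD r2, r2, #2 → r2=3+2=5
CMP r2, #11  (cmp 5,11)
BLT start: taken
AND r6, r6, #240 → r6=0&240=0
LSL r7, r7, #1 → r7=22<<1=44
ADD r2, r2, #2 → r2=5+2=7
CMP r2, #11  (cmp 7,11)
BLT start: taken
AND r6, r6, #240 → r6=0&240=0
LSL r7, r7, #1 → r7=44<<1=88
ADD r2, r2, #2 → r2=7+2=9
CMP r2, #11  (cmp 9,11)
BLT start: taken
AND r6, r6, #240 → r6=0&240=0
LSL r7, r7, #1 → r7=88<<1=176
ADD r2, r2, #2 → r2=9+2=11
CMP r2, #11  (cmp 11,11)
BLT start: not taken
LSL r7, r7, #1 → r7=176<<1=352
halt.
Total executed instructions: 25.

25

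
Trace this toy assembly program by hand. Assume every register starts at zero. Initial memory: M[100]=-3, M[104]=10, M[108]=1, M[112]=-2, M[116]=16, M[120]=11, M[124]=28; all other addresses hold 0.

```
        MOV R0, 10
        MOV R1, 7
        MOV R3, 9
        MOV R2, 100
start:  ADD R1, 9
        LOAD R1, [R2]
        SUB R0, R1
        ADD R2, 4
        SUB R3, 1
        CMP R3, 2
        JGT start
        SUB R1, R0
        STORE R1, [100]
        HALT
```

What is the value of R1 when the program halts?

79

R0=10
R1=7
R3=9
R2=100
R1=7+9=16
R1=M[100]=-3
R0=10-(-3)=13
R2=100+4=104
R3=9-1=8
CMP R3, 2  (cmp 8,2)
JGT start: taken
R1=(-3)+9=6
R1=M[104]=10
R0=13-10=3
R2=104+4=108
R3=8-1=7
CMP R3, 2  (cmp 7,2)
JGT start: taken
R1=10+9=19
R1=M[108]=1
R0=3-1=2
R2=108+4=112
R3=7-1=6
CMP R3, 2  (cmp 6,2)
JGT start: taken
R1=1+9=10
R1=M[112]=-2
R0=2-(-2)=4
R2=112+4=116
R3=6-1=5
CMP R3, 2  (cmp 5,2)
JGT start: taken
R1=(-2)+9=7
R1=M[116]=16
R0=4-16=-12
R2=116+4=120
R3=5-1=4
CMP R3, 2  (cmp 4,2)
JGT start: taken
R1=16+9=25
R1=M[120]=11
R0=(-12)-11=-23
R2=120+4=124
R3=4-1=3
CMP R3, 2  (cmp 3,2)
JGT start: taken
R1=11+9=20
R1=M[124]=28
R0=(-23)-28=-51
R2=124+4=128
R3=3-1=2
CMP R3, 2  (cmp 2,2)
JGT start: not taken
R1=28-(-51)=79
STORE R1, [100] → M[100]=79
halt.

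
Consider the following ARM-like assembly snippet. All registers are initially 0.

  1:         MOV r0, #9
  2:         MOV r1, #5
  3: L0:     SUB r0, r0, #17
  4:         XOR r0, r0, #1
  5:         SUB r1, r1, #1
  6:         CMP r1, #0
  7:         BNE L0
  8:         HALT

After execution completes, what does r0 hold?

r0=9
r1=5
r0=9-17=-8
r0=(-8)^1=-7
r1=5-1=4
CMP r1, #0  (cmp 4,0)
BNE L0: taken
r0=(-7)-17=-24
r0=(-24)^1=-23
r1=4-1=3
CMP r1, #0  (cmp 3,0)
BNE L0: taken
r0=(-23)-17=-40
r0=(-40)^1=-39
r1=3-1=2
CMP r1, #0  (cmp 2,0)
BNE L0: taken
r0=(-39)-17=-56
r0=(-56)^1=-55
r1=2-1=1
CMP r1, #0  (cmp 1,0)
BNE L0: taken
r0=(-55)-17=-72
r0=(-72)^1=-71
r1=1-1=0
CMP r1, #0  (cmp 0,0)
BNE L0: not taken
halt.

-71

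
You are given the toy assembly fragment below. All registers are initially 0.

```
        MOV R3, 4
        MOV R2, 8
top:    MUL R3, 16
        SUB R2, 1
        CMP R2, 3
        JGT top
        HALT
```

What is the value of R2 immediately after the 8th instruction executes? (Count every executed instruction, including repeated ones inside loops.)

MOV R3, 4 → R3=4
MOV R2, 8 → R2=8
MUL R3, 16 → R3=4*16=64
SUB R2, 1 → R2=8-1=7
CMP R2, 3  (cmp 7,3)
JGT top: taken
MUL R3, 16 → R3=64*16=1024
SUB R2, 1 → R2=7-1=6
After step 8: R2 = 6.

6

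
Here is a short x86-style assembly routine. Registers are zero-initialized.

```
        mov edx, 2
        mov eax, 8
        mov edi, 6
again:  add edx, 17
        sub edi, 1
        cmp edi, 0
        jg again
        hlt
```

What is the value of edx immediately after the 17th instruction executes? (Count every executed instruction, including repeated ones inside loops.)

70

after mov edx, 2: edx=2
after mov eax, 8: eax=8
after mov edi, 6: edi=6
after add edx, 17: edx=2+17=19
after sub edi, 1: edi=6-1=5
cmp edi, 0  (cmp 5,0)
jg again: taken
after add edx, 17: edx=19+17=36
after sub edi, 1: edi=5-1=4
cmp edi, 0  (cmp 4,0)
jg again: taken
after add edx, 17: edx=36+17=53
after sub edi, 1: edi=4-1=3
cmp edi, 0  (cmp 3,0)
jg again: taken
after add edx, 17: edx=53+17=70
after sub edi, 1: edi=3-1=2
After step 17: edx = 70.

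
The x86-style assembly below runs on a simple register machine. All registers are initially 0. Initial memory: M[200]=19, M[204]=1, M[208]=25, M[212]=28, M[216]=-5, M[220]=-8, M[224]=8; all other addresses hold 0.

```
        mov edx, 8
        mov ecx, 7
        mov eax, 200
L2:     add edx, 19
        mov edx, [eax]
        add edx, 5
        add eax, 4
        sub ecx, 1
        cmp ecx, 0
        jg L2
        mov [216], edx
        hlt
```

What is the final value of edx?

13

mov edx, 8 → edx=8
mov ecx, 7 → ecx=7
mov eax, 200 → eax=200
add edx, 19 → edx=8+19=27
mov edx, [eax] → edx=M[200]=19
add edx, 5 → edx=19+5=24
add eax, 4 → eax=200+4=204
sub ecx, 1 → ecx=7-1=6
cmp ecx, 0  (cmp 6,0)
jg L2: taken
add edx, 19 → edx=24+19=43
mov edx, [eax] → edx=M[204]=1
add edx, 5 → edx=1+5=6
add eax, 4 → eax=204+4=208
sub ecx, 1 → ecx=6-1=5
cmp ecx, 0  (cmp 5,0)
jg L2: taken
add edx, 19 → edx=6+19=25
mov edx, [eax] → edx=M[208]=25
add edx, 5 → edx=25+5=30
add eax, 4 → eax=208+4=212
sub ecx, 1 → ecx=5-1=4
cmp ecx, 0  (cmp 4,0)
jg L2: taken
add edx, 19 → edx=30+19=49
mov edx, [eax] → edx=M[212]=28
add edx, 5 → edx=28+5=33
add eax, 4 → eax=212+4=216
sub ecx, 1 → ecx=4-1=3
cmp ecx, 0  (cmp 3,0)
jg L2: taken
add edx, 19 → edx=33+19=52
mov edx, [eax] → edx=M[216]=-5
add edx, 5 → edx=(-5)+5=0
add eax, 4 → eax=216+4=220
sub ecx, 1 → ecx=3-1=2
cmp ecx, 0  (cmp 2,0)
jg L2: taken
add edx, 19 → edx=0+19=19
mov edx, [eax] → edx=M[220]=-8
add edx, 5 → edx=(-8)+5=-3
add eax, 4 → eax=220+4=224
sub ecx, 1 → ecx=2-1=1
cmp ecx, 0  (cmp 1,0)
jg L2: taken
add edx, 19 → edx=(-3)+19=16
mov edx, [eax] → edx=M[224]=8
add edx, 5 → edx=8+5=13
add eax, 4 → eax=224+4=228
sub ecx, 1 → ecx=1-1=0
cmp ecx, 0  (cmp 0,0)
jg L2: not taken
mov [216], edx → M[216]=13
halt.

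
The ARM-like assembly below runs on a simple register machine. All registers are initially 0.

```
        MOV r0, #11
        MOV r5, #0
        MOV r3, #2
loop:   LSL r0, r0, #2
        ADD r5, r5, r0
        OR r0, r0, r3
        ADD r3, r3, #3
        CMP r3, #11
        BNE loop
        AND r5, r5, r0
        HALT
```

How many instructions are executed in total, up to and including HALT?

after MOV r0, #11: r0=11
after MOV r5, #0: r5=0
after MOV r3, #2: r3=2
after LSL r0, r0, #2: r0=11<<2=44
after ADD r5, r5, r0: r5=0+44=44
after OR r0, r0, r3: r0=44|2=46
after ADD r3, r3, #3: r3=2+3=5
CMP r3, #11  (cmp 5,11)
BNE loop: taken
after LSL r0, r0, #2: r0=46<<2=184
after ADD r5, r5, r0: r5=44+184=228
after OR r0, r0, r3: r0=184|5=189
after ADD r3, r3, #3: r3=5+3=8
CMP r3, #11  (cmp 8,11)
BNE loop: taken
after LSL r0, r0, #2: r0=189<<2=756
after ADD r5, r5, r0: r5=228+756=984
after OR r0, r0, r3: r0=756|8=764
after ADD r3, r3, #3: r3=8+3=11
CMP r3, #11  (cmp 11,11)
BNE loop: not taken
after AND r5, r5, r0: r5=984&764=728
halt.
Total executed instructions: 23.

23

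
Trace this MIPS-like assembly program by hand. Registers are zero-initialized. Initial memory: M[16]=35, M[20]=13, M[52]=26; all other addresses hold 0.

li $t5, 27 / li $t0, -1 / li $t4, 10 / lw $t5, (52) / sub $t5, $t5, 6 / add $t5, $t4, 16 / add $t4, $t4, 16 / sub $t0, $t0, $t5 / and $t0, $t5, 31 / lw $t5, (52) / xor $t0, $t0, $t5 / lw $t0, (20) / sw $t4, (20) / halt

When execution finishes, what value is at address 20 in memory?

li $t5, 27 → $t5=27
li $t0, -1 → $t0=-1
li $t4, 10 → $t4=10
lw $t5, (52) → $t5=M[52]=26
sub $t5, $t5, 6 → $t5=26-6=20
add $t5, $t4, 16 → $t5=10+16=26
add $t4, $t4, 16 → $t4=10+16=26
sub $t0, $t0, $t5 → $t0=(-1)-26=-27
and $t0, $t5, 31 → $t0=26&31=26
lw $t5, (52) → $t5=M[52]=26
xor $t0, $t0, $t5 → $t0=26^26=0
lw $t0, (20) → $t0=M[20]=13
sw $t4, (20) → M[20]=26
halt.

26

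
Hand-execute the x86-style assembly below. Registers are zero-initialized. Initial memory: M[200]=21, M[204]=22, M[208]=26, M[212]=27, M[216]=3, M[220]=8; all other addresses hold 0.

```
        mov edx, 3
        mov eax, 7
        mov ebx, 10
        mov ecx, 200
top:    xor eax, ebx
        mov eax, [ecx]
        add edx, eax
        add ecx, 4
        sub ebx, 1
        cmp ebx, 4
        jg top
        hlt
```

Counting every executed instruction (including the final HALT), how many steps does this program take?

mov edx, 3 → edx=3
mov eax, 7 → eax=7
mov ebx, 10 → ebx=10
mov ecx, 200 → ecx=200
xor eax, ebx → eax=7^10=13
mov eax, [ecx] → eax=M[200]=21
add edx, eax → edx=3+21=24
add ecx, 4 → ecx=200+4=204
sub ebx, 1 → ebx=10-1=9
cmp ebx, 4  (cmp 9,4)
jg top: taken
xor eax, ebx → eax=21^9=28
mov eax, [ecx] → eax=M[204]=22
add edx, eax → edx=24+22=46
add ecx, 4 → ecx=204+4=208
sub ebx, 1 → ebx=9-1=8
cmp ebx, 4  (cmp 8,4)
jg top: taken
xor eax, ebx → eax=22^8=30
mov eax, [ecx] → eax=M[208]=26
add edx, eax → edx=46+26=72
add ecx, 4 → ecx=208+4=212
sub ebx, 1 → ebx=8-1=7
cmp ebx, 4  (cmp 7,4)
jg top: taken
xor eax, ebx → eax=26^7=29
mov eax, [ecx] → eax=M[212]=27
add edx, eax → edx=72+27=99
add ecx, 4 → ecx=212+4=216
sub ebx, 1 → ebx=7-1=6
cmp ebx, 4  (cmp 6,4)
jg top: taken
xor eax, ebx → eax=27^6=29
mov eax, [ecx] → eax=M[216]=3
add edx, eax → edx=99+3=102
add ecx, 4 → ecx=216+4=220
sub ebx, 1 → ebx=6-1=5
cmp ebx, 4  (cmp 5,4)
jg top: taken
xor eax, ebx → eax=3^5=6
mov eax, [ecx] → eax=M[220]=8
add edx, eax → edx=102+8=110
add ecx, 4 → ecx=220+4=224
sub ebx, 1 → ebx=5-1=4
cmp ebx, 4  (cmp 4,4)
jg top: not taken
halt.
Total executed instructions: 47.

47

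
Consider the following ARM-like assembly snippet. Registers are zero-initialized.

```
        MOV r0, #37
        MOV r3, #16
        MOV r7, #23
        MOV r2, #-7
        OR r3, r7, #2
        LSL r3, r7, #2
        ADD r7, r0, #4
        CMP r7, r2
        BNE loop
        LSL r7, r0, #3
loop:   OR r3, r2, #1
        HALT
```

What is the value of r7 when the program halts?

after MOV r0, #37: r0=37
after MOV r3, #16: r3=16
after MOV r7, #23: r7=23
after MOV r2, #-7: r2=-7
after OR r3, r7, #2: r3=23|2=23
after LSL r3, r7, #2: r3=23<<2=92
after ADD r7, r0, #4: r7=37+4=41
CMP r7, r2  (cmp 41,-7)
BNE loop: taken
after OR r3, r2, #1: r3=(-7)|1=-7
halt.

41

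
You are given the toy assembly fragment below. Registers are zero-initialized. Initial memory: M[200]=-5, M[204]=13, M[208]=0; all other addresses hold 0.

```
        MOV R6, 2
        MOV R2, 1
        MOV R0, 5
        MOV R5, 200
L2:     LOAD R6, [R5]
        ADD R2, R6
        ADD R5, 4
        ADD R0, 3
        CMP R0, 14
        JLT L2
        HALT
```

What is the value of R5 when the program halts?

212

MOV R6, 2 → R6=2
MOV R2, 1 → R2=1
MOV R0, 5 → R0=5
MOV R5, 200 → R5=200
LOAD R6, [R5] → R6=M[200]=-5
ADD R2, R6 → R2=1+(-5)=-4
ADD R5, 4 → R5=200+4=204
ADD R0, 3 → R0=5+3=8
CMP R0, 14  (cmp 8,14)
JLT L2: taken
LOAD R6, [R5] → R6=M[204]=13
ADD R2, R6 → R2=(-4)+13=9
ADD R5, 4 → R5=204+4=208
ADD R0, 3 → R0=8+3=11
CMP R0, 14  (cmp 11,14)
JLT L2: taken
LOAD R6, [R5] → R6=M[208]=0
ADD R2, R6 → R2=9+0=9
ADD R5, 4 → R5=208+4=212
ADD R0, 3 → R0=11+3=14
CMP R0, 14  (cmp 14,14)
JLT L2: not taken
halt.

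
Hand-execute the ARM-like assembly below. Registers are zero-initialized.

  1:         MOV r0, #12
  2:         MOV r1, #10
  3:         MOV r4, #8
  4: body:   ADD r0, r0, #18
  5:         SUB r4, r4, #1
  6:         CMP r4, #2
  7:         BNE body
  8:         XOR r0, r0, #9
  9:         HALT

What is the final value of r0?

MOV r0, #12 → r0=12
MOV r1, #10 → r1=10
MOV r4, #8 → r4=8
ADD r0, r0, #18 → r0=12+18=30
SUB r4, r4, #1 → r4=8-1=7
CMP r4, #2  (cmp 7,2)
BNE body: taken
ADD r0, r0, #18 → r0=30+18=48
SUB r4, r4, #1 → r4=7-1=6
CMP r4, #2  (cmp 6,2)
BNE body: taken
ADD r0, r0, #18 → r0=48+18=66
SUB r4, r4, #1 → r4=6-1=5
CMP r4, #2  (cmp 5,2)
BNE body: taken
ADD r0, r0, #18 → r0=66+18=84
SUB r4, r4, #1 → r4=5-1=4
CMP r4, #2  (cmp 4,2)
BNE body: taken
ADD r0, r0, #18 → r0=84+18=102
SUB r4, r4, #1 → r4=4-1=3
CMP r4, #2  (cmp 3,2)
BNE body: taken
ADD r0, r0, #18 → r0=102+18=120
SUB r4, r4, #1 → r4=3-1=2
CMP r4, #2  (cmp 2,2)
BNE body: not taken
XOR r0, r0, #9 → r0=120^9=113
halt.

113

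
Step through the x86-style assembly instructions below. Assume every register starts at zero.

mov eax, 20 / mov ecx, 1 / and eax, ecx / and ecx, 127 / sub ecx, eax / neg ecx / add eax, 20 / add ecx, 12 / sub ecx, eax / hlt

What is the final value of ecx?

eax=20
ecx=1
eax=20&1=0
ecx=1&127=1
ecx=1-0=1
ecx=-(1)=-1
eax=0+20=20
ecx=(-1)+12=11
ecx=11-20=-9
halt.

-9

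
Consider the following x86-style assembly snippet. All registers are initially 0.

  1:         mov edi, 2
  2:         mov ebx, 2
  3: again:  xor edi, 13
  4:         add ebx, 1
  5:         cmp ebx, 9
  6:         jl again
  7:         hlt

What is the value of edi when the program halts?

edi=2
ebx=2
edi=2^13=15
ebx=2+1=3
cmp ebx, 9  (cmp 3,9)
jl again: taken
edi=15^13=2
ebx=3+1=4
cmp ebx, 9  (cmp 4,9)
jl again: taken
edi=2^13=15
ebx=4+1=5
cmp ebx, 9  (cmp 5,9)
jl again: taken
edi=15^13=2
ebx=5+1=6
cmp ebx, 9  (cmp 6,9)
jl again: taken
edi=2^13=15
ebx=6+1=7
cmp ebx, 9  (cmp 7,9)
jl again: taken
edi=15^13=2
ebx=7+1=8
cmp ebx, 9  (cmp 8,9)
jl again: taken
edi=2^13=15
ebx=8+1=9
cmp ebx, 9  (cmp 9,9)
jl again: not taken
halt.

15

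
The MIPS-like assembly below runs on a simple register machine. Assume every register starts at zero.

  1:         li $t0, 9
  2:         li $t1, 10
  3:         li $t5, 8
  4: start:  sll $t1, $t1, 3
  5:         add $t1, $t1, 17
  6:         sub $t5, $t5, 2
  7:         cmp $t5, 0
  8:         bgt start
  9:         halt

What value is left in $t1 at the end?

li $t0, 9 → $t0=9
li $t1, 10 → $t1=10
li $t5, 8 → $t5=8
sll $t1, $t1, 3 → $t1=10<<3=80
add $t1, $t1, 17 → $t1=80+17=97
sub $t5, $t5, 2 → $t5=8-2=6
cmp $t5, 0  (cmp 6,0)
bgt start: taken
sll $t1, $t1, 3 → $t1=97<<3=776
add $t1, $t1, 17 → $t1=776+17=793
sub $t5, $t5, 2 → $t5=6-2=4
cmp $t5, 0  (cmp 4,0)
bgt start: taken
sll $t1, $t1, 3 → $t1=793<<3=6344
add $t1, $t1, 17 → $t1=6344+17=6361
sub $t5, $t5, 2 → $t5=4-2=2
cmp $t5, 0  (cmp 2,0)
bgt start: taken
sll $t1, $t1, 3 → $t1=6361<<3=50888
add $t1, $t1, 17 → $t1=50888+17=50905
sub $t5, $t5, 2 → $t5=2-2=0
cmp $t5, 0  (cmp 0,0)
bgt start: not taken
halt.

50905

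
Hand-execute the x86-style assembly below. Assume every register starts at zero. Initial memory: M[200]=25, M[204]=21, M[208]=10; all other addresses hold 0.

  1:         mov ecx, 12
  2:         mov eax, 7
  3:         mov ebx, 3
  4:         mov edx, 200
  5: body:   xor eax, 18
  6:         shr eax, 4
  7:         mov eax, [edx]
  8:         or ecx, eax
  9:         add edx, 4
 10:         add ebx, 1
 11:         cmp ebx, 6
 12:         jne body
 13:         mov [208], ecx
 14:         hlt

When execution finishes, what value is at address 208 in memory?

31

mov ecx, 12 → ecx=12
mov eax, 7 → eax=7
mov ebx, 3 → ebx=3
mov edx, 200 → edx=200
xor eax, 18 → eax=7^18=21
shr eax, 4 → eax=21>>4=1
mov eax, [edx] → eax=M[200]=25
or ecx, eax → ecx=12|25=29
add edx, 4 → edx=200+4=204
add ebx, 1 → ebx=3+1=4
cmp ebx, 6  (cmp 4,6)
jne body: taken
xor eax, 18 → eax=25^18=11
shr eax, 4 → eax=11>>4=0
mov eax, [edx] → eax=M[204]=21
or ecx, eax → ecx=29|21=29
add edx, 4 → edx=204+4=208
add ebx, 1 → ebx=4+1=5
cmp ebx, 6  (cmp 5,6)
jne body: taken
xor eax, 18 → eax=21^18=7
shr eax, 4 → eax=7>>4=0
mov eax, [edx] → eax=M[208]=10
or ecx, eax → ecx=29|10=31
add edx, 4 → edx=208+4=212
add ebx, 1 → ebx=5+1=6
cmp ebx, 6  (cmp 6,6)
jne body: not taken
mov [208], ecx → M[208]=31
halt.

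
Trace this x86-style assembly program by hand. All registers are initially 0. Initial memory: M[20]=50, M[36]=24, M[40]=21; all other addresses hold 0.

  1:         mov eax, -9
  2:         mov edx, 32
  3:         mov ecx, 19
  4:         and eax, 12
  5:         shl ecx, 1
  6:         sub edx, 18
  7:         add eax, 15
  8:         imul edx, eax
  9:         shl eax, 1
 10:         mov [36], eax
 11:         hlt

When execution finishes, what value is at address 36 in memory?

eax=-9
edx=32
ecx=19
eax=(-9)&12=4
ecx=19<<1=38
edx=32-18=14
eax=4+15=19
edx=14*19=266
eax=19<<1=38
mov [36], eax → M[36]=38
halt.

38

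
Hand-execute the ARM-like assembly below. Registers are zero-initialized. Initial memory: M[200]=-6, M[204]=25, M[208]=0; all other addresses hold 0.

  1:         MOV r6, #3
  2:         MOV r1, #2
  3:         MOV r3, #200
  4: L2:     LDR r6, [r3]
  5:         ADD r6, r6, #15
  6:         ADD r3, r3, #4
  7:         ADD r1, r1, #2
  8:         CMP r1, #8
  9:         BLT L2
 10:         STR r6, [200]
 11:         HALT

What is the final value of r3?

after MOV r6, #3: r6=3
after MOV r1, #2: r1=2
after MOV r3, #200: r3=200
after LDR r6, [r3]: r6=M[200]=-6
after ADD r6, r6, #15: r6=(-6)+15=9
after ADD r3, r3, #4: r3=200+4=204
after ADD r1, r1, #2: r1=2+2=4
CMP r1, #8  (cmp 4,8)
BLT L2: taken
after LDR r6, [r3]: r6=M[204]=25
after ADD r6, r6, #15: r6=25+15=40
after ADD r3, r3, #4: r3=204+4=208
after ADD r1, r1, #2: r1=4+2=6
CMP r1, #8  (cmp 6,8)
BLT L2: taken
after LDR r6, [r3]: r6=M[208]=0
after ADD r6, r6, #15: r6=0+15=15
after ADD r3, r3, #4: r3=208+4=212
after ADD r1, r1, #2: r1=6+2=8
CMP r1, #8  (cmp 8,8)
BLT L2: not taken
STR r6, [200] → M[200]=15
halt.

212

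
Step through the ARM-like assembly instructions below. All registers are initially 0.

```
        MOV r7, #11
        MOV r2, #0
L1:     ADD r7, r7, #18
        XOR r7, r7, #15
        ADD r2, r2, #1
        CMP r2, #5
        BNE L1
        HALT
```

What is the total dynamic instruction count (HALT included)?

r7=11
r2=0
r7=11+18=29
r7=29^15=18
r2=0+1=1
CMP r2, #5  (cmp 1,5)
BNE L1: taken
r7=18+18=36
r7=36^15=43
r2=1+1=2
CMP r2, #5  (cmp 2,5)
BNE L1: taken
r7=43+18=61
r7=61^15=50
r2=2+1=3
CMP r2, #5  (cmp 3,5)
BNE L1: taken
r7=50+18=68
r7=68^15=75
r2=3+1=4
CMP r2, #5  (cmp 4,5)
BNE L1: taken
r7=75+18=93
r7=93^15=82
r2=4+1=5
CMP r2, #5  (cmp 5,5)
BNE L1: not taken
halt.
Total executed instructions: 28.

28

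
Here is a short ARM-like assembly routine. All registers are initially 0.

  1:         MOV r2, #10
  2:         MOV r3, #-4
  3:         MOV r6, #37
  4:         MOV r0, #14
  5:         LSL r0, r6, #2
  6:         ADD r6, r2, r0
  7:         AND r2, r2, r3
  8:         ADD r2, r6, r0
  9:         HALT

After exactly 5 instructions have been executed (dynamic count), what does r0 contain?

r2=10
r3=-4
r6=37
r0=14
r0=37<<2=148
After step 5: r0 = 148.

148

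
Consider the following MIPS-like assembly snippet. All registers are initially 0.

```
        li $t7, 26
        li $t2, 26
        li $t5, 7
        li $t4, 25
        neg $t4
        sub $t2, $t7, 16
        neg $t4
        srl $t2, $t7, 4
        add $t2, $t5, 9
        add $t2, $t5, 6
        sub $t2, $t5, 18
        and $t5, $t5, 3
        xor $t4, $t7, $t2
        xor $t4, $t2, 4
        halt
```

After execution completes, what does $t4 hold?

after li $t7, 26: $t7=26
after li $t2, 26: $t2=26
after li $t5, 7: $t5=7
after li $t4, 25: $t4=25
after neg $t4: $t4=-(25)=-25
after sub $t2, $t7, 16: $t2=26-16=10
after neg $t4: $t4=-(-25)=25
after srl $t2, $t7, 4: $t2=26>>4=1
after add $t2, $t5, 9: $t2=7+9=16
after add $t2, $t5, 6: $t2=7+6=13
after sub $t2, $t5, 18: $t2=7-18=-11
after and $t5, $t5, 3: $t5=7&3=3
after xor $t4, $t7, $t2: $t4=26^(-11)=-17
after xor $t4, $t2, 4: $t4=(-11)^4=-15
halt.

-15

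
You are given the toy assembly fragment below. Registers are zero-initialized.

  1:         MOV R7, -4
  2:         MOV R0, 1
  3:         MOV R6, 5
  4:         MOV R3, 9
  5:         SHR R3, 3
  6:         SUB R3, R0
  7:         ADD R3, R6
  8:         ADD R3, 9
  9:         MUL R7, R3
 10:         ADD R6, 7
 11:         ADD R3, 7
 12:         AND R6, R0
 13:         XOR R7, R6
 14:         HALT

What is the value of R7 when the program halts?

-56

MOV R7, -4 → R7=-4
MOV R0, 1 → R0=1
MOV R6, 5 → R6=5
MOV R3, 9 → R3=9
SHR R3, 3 → R3=9>>3=1
SUB R3, R0 → R3=1-1=0
ADD R3, R6 → R3=0+5=5
ADD R3, 9 → R3=5+9=14
MUL R7, R3 → R7=(-4)*14=-56
ADD R6, 7 → R6=5+7=12
ADD R3, 7 → R3=14+7=21
AND R6, R0 → R6=12&1=0
XOR R7, R6 → R7=(-56)^0=-56
halt.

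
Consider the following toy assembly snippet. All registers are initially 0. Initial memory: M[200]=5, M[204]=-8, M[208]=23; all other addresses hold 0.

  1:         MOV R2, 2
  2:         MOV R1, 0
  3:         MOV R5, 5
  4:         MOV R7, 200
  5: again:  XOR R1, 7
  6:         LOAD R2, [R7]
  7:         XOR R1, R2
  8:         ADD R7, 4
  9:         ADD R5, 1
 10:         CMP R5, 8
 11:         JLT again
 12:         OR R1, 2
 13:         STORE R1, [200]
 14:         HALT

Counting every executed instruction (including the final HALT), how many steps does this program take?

MOV R2, 2 → R2=2
MOV R1, 0 → R1=0
MOV R5, 5 → R5=5
MOV R7, 200 → R7=200
XOR R1, 7 → R1=0^7=7
LOAD R2, [R7] → R2=M[200]=5
XOR R1, R2 → R1=7^5=2
ADD R7, 4 → R7=200+4=204
ADD R5, 1 → R5=5+1=6
CMP R5, 8  (cmp 6,8)
JLT again: taken
XOR R1, 7 → R1=2^7=5
LOAD R2, [R7] → R2=M[204]=-8
XOR R1, R2 → R1=5^(-8)=-3
ADD R7, 4 → R7=204+4=208
ADD R5, 1 → R5=6+1=7
CMP R5, 8  (cmp 7,8)
JLT again: taken
XOR R1, 7 → R1=(-3)^7=-6
LOAD R2, [R7] → R2=M[208]=23
XOR R1, R2 → R1=(-6)^23=-19
ADD R7, 4 → R7=208+4=212
ADD R5, 1 → R5=7+1=8
CMP R5, 8  (cmp 8,8)
JLT again: not taken
OR R1, 2 → R1=(-19)|2=-17
STORE R1, [200] → M[200]=-17
halt.
Total executed instructions: 28.

28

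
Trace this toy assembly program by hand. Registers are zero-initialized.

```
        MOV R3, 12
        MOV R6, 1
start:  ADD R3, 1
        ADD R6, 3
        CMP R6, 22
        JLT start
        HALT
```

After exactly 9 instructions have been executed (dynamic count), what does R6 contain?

7

R3=12
R6=1
R3=12+1=13
R6=1+3=4
CMP R6, 22  (cmp 4,22)
JLT start: taken
R3=13+1=14
R6=4+3=7
CMP R6, 22  (cmp 7,22)
After step 9: R6 = 7.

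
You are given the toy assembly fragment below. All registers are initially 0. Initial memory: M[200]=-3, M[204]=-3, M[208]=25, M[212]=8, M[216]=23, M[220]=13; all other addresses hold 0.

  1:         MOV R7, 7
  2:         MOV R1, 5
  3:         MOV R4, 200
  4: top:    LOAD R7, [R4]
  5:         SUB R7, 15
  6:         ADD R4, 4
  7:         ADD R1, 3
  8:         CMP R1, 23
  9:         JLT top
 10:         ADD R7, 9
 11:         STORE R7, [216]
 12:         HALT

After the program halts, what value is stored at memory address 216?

after MOV R7, 7: R7=7
after MOV R1, 5: R1=5
after MOV R4, 200: R4=200
after LOAD R7, [R4]: R7=M[200]=-3
after SUB R7, 15: R7=(-3)-15=-18
after ADD R4, 4: R4=200+4=204
after ADD R1, 3: R1=5+3=8
CMP R1, 23  (cmp 8,23)
JLT top: taken
after LOAD R7, [R4]: R7=M[204]=-3
after SUB R7, 15: R7=(-3)-15=-18
after ADD R4, 4: R4=204+4=208
after ADD R1, 3: R1=8+3=11
CMP R1, 23  (cmp 11,23)
JLT top: taken
after LOAD R7, [R4]: R7=M[208]=25
after SUB R7, 15: R7=25-15=10
after ADD R4, 4: R4=208+4=212
after ADD R1, 3: R1=11+3=14
CMP R1, 23  (cmp 14,23)
JLT top: taken
after LOAD R7, [R4]: R7=M[212]=8
after SUB R7, 15: R7=8-15=-7
after ADD R4, 4: R4=212+4=216
after ADD R1, 3: R1=14+3=17
CMP R1, 23  (cmp 17,23)
JLT top: taken
after LOAD R7, [R4]: R7=M[216]=23
after SUB R7, 15: R7=23-15=8
after ADD R4, 4: R4=216+4=220
after ADD R1, 3: R1=17+3=20
CMP R1, 23  (cmp 20,23)
JLT top: taken
after LOAD R7, [R4]: R7=M[220]=13
after SUB R7, 15: R7=13-15=-2
after ADD R4, 4: R4=220+4=224
after ADD R1, 3: R1=20+3=23
CMP R1, 23  (cmp 23,23)
JLT top: not taken
after ADD R7, 9: R7=(-2)+9=7
STORE R7, [216] → M[216]=7
halt.

7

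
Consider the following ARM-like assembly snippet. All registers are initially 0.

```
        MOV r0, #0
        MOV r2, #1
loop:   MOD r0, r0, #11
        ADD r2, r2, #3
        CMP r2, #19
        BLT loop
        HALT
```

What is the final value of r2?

MOV r0, #0 → r0=0
MOV r2, #1 → r2=1
MOD r0, r0, #11 → r0=0%11=0
ADD r2, r2, #3 → r2=1+3=4
CMP r2, #19  (cmp 4,19)
BLT loop: taken
MOD r0, r0, #11 → r0=0%11=0
ADD r2, r2, #3 → r2=4+3=7
CMP r2, #19  (cmp 7,19)
BLT loop: taken
MOD r0, r0, #11 → r0=0%11=0
ADD r2, r2, #3 → r2=7+3=10
CMP r2, #19  (cmp 10,19)
BLT loop: taken
MOD r0, r0, #11 → r0=0%11=0
ADD r2, r2, #3 → r2=10+3=13
CMP r2, #19  (cmp 13,19)
BLT loop: taken
MOD r0, r0, #11 → r0=0%11=0
ADD r2, r2, #3 → r2=13+3=16
CMP r2, #19  (cmp 16,19)
BLT loop: taken
MOD r0, r0, #11 → r0=0%11=0
ADD r2, r2, #3 → r2=16+3=19
CMP r2, #19  (cmp 19,19)
BLT loop: not taken
halt.

19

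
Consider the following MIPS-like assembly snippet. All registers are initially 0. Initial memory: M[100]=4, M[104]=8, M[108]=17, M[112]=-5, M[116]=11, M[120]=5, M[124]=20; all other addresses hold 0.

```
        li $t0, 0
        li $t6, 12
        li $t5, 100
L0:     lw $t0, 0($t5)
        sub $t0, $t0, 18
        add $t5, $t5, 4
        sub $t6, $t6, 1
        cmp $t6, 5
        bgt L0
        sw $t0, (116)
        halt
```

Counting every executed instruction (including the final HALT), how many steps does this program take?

$t0=0
$t6=12
$t5=100
$t0=M[100]=4
$t0=4-18=-14
$t5=100+4=104
$t6=12-1=11
cmp $t6, 5  (cmp 11,5)
bgt L0: taken
$t0=M[104]=8
$t0=8-18=-10
$t5=104+4=108
$t6=11-1=10
cmp $t6, 5  (cmp 10,5)
bgt L0: taken
$t0=M[108]=17
$t0=17-18=-1
$t5=108+4=112
$t6=10-1=9
cmp $t6, 5  (cmp 9,5)
bgt L0: taken
$t0=M[112]=-5
$t0=(-5)-18=-23
$t5=112+4=116
$t6=9-1=8
cmp $t6, 5  (cmp 8,5)
bgt L0: taken
$t0=M[116]=11
$t0=11-18=-7
$t5=116+4=120
$t6=8-1=7
cmp $t6, 5  (cmp 7,5)
bgt L0: taken
$t0=M[120]=5
$t0=5-18=-13
$t5=120+4=124
$t6=7-1=6
cmp $t6, 5  (cmp 6,5)
bgt L0: taken
$t0=M[124]=20
$t0=20-18=2
$t5=124+4=128
$t6=6-1=5
cmp $t6, 5  (cmp 5,5)
bgt L0: not taken
sw $t0, (116) → M[116]=2
halt.
Total executed instructions: 47.

47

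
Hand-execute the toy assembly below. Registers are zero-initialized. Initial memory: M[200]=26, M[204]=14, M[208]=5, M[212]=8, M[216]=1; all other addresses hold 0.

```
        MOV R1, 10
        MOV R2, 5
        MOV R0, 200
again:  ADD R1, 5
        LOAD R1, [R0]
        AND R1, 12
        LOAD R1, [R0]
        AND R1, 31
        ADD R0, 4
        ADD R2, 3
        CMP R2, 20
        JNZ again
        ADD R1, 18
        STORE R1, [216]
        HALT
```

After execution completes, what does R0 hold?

after MOV R1, 10: R1=10
after MOV R2, 5: R2=5
after MOV R0, 200: R0=200
after ADD R1, 5: R1=10+5=15
after LOAD R1, [R0]: R1=M[200]=26
after AND R1, 12: R1=26&12=8
after LOAD R1, [R0]: R1=M[200]=26
after AND R1, 31: R1=26&31=26
after ADD R0, 4: R0=200+4=204
after ADD R2, 3: R2=5+3=8
CMP R2, 20  (cmp 8,20)
JNZ again: taken
after ADD R1, 5: R1=26+5=31
after LOAD R1, [R0]: R1=M[204]=14
after AND R1, 12: R1=14&12=12
after LOAD R1, [R0]: R1=M[204]=14
after AND R1, 31: R1=14&31=14
after ADD R0, 4: R0=204+4=208
after ADD R2, 3: R2=8+3=11
CMP R2, 20  (cmp 11,20)
JNZ again: taken
after ADD R1, 5: R1=14+5=19
after LOAD R1, [R0]: R1=M[208]=5
after AND R1, 12: R1=5&12=4
after LOAD R1, [R0]: R1=M[208]=5
after AND R1, 31: R1=5&31=5
after ADD R0, 4: R0=208+4=212
after ADD R2, 3: R2=11+3=14
CMP R2, 20  (cmp 14,20)
JNZ again: taken
after ADD R1, 5: R1=5+5=10
after LOAD R1, [R0]: R1=M[212]=8
after AND R1, 12: R1=8&12=8
after LOAD R1, [R0]: R1=M[212]=8
after AND R1, 31: R1=8&31=8
after ADD R0, 4: R0=212+4=216
after ADD R2, 3: R2=14+3=17
CMP R2, 20  (cmp 17,20)
JNZ again: taken
after ADD R1, 5: R1=8+5=13
after LOAD R1, [R0]: R1=M[216]=1
after AND R1, 12: R1=1&12=0
after LOAD R1, [R0]: R1=M[216]=1
after AND R1, 31: R1=1&31=1
after ADD R0, 4: R0=216+4=220
after ADD R2, 3: R2=17+3=20
CMP R2, 20  (cmp 20,20)
JNZ again: not taken
after ADD R1, 18: R1=1+18=19
STORE R1, [216] → M[216]=19
halt.

220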